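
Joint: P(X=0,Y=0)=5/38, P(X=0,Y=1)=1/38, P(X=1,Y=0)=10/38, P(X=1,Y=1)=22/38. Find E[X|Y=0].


P(Y=0) = 15/38
E[X|Y=0] = (0*5 + 1*10)/15 = 10/15 = 2/3

2/3


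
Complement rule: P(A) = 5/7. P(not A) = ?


P(A') = 1 - P(A) = 1 - 5/7 = 2/7

2/7


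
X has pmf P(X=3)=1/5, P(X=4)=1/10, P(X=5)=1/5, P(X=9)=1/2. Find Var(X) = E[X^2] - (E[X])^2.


E[X] = 13/2, E[X^2] = 489/10
Var(X) = E[X^2] - (E[X])^2 = 489/10 - (13/2)^2 = 133/20

133/20


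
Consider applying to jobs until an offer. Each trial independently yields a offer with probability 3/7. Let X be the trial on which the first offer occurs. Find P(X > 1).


P(X > 1) = P(first 1 trials all fail) = (1-p)^1 = (4/7)^1 = 4/7

4/7


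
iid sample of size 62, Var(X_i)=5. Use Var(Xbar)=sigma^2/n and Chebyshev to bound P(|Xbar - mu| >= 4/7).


Var(Xbar) = Var(X)/n = 5/62
Chebyshev: P(|Xbar-mu| >= 4/7) <= Var(Xbar)/(4/7)^2 = (5/62)/(16/49) = 245/992

245/992


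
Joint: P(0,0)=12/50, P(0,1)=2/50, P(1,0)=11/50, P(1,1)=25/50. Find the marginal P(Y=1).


P(Y=1) = P(0,1)+P(1,1) = 2/50 + 25/50 = 27/50

27/50


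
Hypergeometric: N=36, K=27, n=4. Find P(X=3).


P(X=3) = C(27,3)*C(9,1) / C(36,4)
= 2925*9 / 58905
= 26325/58905 = 585/1309

585/1309


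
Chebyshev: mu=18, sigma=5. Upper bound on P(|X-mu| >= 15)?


k = 15/5 = 3
Chebyshev: P(|X-mu| >= k*sigma) <= 1/k^2 = 1/3^2 = 1/9

1/9


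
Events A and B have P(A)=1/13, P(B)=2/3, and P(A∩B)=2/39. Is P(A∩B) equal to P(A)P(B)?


P(A)*P(B) = 1/13*2/3 = 2/39
P(A∩B) = 2/39, which equals P(A)P(B), so independent

Yes, A and B are independent


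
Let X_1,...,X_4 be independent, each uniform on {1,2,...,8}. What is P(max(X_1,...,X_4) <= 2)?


P(max <= 2) = P(all X_i <= 2) = (P(X_1 <= 2))^4
= (2/8)^4 = (1/4)^4 = 1/256

1/256


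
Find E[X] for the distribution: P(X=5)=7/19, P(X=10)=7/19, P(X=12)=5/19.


E[X] = sum(x * P(x))
= 5*7/19 + 10*7/19 + 12*5/19
= 165/19

165/19


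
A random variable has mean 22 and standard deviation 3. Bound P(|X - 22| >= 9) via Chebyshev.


k = 9/3 = 3
Chebyshev: P(|X-mu| >= k*sigma) <= 1/k^2 = 1/3^2 = 1/9

1/9


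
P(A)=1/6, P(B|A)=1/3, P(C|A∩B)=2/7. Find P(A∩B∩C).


P(A∩B∩C) = P(A) * P(B|A) * P(C|A∩B)
= 1/6 * 1/3 * 2/7
= 1/18 * 2/7 = 1/63

1/63


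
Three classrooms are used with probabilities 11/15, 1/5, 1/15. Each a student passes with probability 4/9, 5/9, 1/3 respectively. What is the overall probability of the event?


P(A) = P(A|B1)P(B1) + P(A|B2)P(B2) + P(A|B3)P(B3)
= 4/9*11/15 + 5/9*1/5 + 1/3*1/15
= 44/135 + 1/9 + 1/45 = 62/135

62/135


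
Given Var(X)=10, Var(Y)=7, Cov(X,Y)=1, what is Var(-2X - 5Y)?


Var(-2X - 5Y) = (-2)^2*Var(X) + (-5)^2*Var(Y) + 2*(-2)*(-5)*Cov(X,Y)
= 4*10 + 25*7 + 20*1
= 40 + 175 + 20 = 235

235


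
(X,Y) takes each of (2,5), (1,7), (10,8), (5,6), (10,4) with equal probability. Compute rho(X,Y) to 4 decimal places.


Cov(X,Y) = -0.2000, Var(X) = 14.6400, Var(Y) = 2.0000
rho = Cov/(sqrt(VarX)*sqrt(VarY)) = -0.0370

-0.0370


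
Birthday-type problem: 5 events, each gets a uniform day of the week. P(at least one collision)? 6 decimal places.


P(all different) = prod((7-i)/7 for i=0..4) = 0.149938
P(at least one match) = 1 - 0.149938 = 0.850062

0.850062


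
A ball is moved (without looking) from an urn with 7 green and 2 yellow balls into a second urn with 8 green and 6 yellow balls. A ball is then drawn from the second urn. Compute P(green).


P(transfer green) = 7/9; P(transfer yellow) = 2/9
If green transferred: Urn II has 9 green of 15, so P(green|green moved) = 3/5
If yellow transferred: Urn II has 8 green of 15, so P(green|yellow moved) = 8/15
By total probability: P(green) = 7/9*3/5 + 2/9*8/15 = 79/135

79/135


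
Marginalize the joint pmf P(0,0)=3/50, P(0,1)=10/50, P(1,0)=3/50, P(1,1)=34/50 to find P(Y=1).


P(Y=1) = P(0,1)+P(1,1) = 10/50 + 34/50 = 44/50 = 22/25

22/25


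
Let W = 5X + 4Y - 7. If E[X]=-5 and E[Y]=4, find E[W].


E[5X + 4Y - 7] = 5*E[X] + 4*E[Y] - 7
= (5)*(-5) + (4)*(4) + (-7)
= -25 + 16 - 7 = -16

-16


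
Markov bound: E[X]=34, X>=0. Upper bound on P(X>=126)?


Markov: P(X >= a) <= E[X]/a
P(X >= 126) <= 34/126 = 17/63

17/63


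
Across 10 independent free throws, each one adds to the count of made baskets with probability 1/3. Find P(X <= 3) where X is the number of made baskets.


P(X<=3) = P(X=0) + P(X=1) + P(X=2) + P(X=3)
= 1024/59049 + 5120/59049 + 1280/6561 + 5120/19683
= 11008/19683

11008/19683


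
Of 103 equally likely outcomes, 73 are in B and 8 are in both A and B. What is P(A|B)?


P(A|B) = P(A∩B)/P(B) = (8/103)/(73/103) = 8/73

8/73


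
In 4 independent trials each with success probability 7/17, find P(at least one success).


P(at least one) = 1 - P(none)
P(none) = (1 - 7/17)^4 = (10/17)^4 = 10000/83521
P(at least one) = 1 - 10000/83521 = 73521/83521

73521/83521


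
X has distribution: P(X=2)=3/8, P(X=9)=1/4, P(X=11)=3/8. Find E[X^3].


E[X^3] = sum(g(x)*P(x))
= 8*3/8 + 729*1/4 + 1331*3/8
= 5475/8

5475/8


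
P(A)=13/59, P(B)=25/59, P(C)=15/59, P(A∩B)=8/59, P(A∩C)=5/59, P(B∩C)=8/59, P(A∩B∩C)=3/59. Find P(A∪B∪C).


P(A∪B∪C) = P(A)+P(B)+P(C) - P(AB)-P(AC)-P(BC) + P(ABC)
= 13/59+25/59+15/59 - 8/59-5/59-8/59 + 3/59
= 35/59

35/59


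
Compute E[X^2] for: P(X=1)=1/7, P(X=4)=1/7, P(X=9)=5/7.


E[X^2] = sum(x^2 * P(x))
= 1*1/7 + 16*1/7 + 81*5/7
= 422/7

422/7


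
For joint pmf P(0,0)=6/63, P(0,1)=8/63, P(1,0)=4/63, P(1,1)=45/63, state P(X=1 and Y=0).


Read from table: P(X=1, Y=0) = 4/63

4/63


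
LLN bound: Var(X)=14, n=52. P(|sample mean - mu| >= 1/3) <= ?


Var(Xbar) = Var(X)/n = 14/52
Chebyshev: P(|Xbar-mu| >= 1/3) <= Var(Xbar)/(1/3)^2 = (7/26)/(1/9) = 63/26
Bound exceeds 1, so trivial bound: 1

1


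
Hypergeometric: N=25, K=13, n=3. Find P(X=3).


P(X=3) = C(13,3)*C(12,0) / C(25,3)
= 286*1 / 2300
= 286/2300 = 143/1150

143/1150


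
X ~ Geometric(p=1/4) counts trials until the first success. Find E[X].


For geometric (trials until first success), E[X] = 1/p = 1/(1/4) = 4

4


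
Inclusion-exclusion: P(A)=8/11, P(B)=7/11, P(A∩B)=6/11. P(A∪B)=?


P(A∪B) = P(A) + P(B) - P(A∩B)
= 8/11 + 7/11 - 6/11 = 9/11

9/11


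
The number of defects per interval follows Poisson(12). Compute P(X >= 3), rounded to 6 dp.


P(X>=3) = 1 - P(X<=2) = 1 - (e^(-12)*12^0/0! + e^(-12)*12^1/1! + e^(-12)*12^2/2!)
≈ 1 - (0.0000061442 + 0.0000737305 + 0.0004423833)
= 1 - 0.0005222580 = 0.9994777420
≈ 0.999478

0.999478


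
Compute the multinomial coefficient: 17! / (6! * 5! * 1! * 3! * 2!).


17! = 355687428096000
Denominator: 6!=720 * 5!=120 * 1!=1 * 3!=6 * 2!=2
Coefficient = 355687428096000 / 1036800 = 343062720

343062720


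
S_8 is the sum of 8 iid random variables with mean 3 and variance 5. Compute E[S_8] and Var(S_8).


E[S_n] = n*mu = 8*3 = 24
Var(S_n) = n*sigma^2 = 8*5 = 40

E[S_8]=24, Var(S_8)=40


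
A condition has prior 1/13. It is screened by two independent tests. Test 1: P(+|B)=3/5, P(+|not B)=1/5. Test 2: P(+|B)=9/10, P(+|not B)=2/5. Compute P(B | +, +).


After test 1: P(+) = 3/5*1/13 + 1/5*12/13 = 3/13
P(B|+) = (3/65)/(3/13) = 1/5
After test 2 (use post1 as new prior): P(+) = 9/10*1/5 + 2/5*4/5 = 1/2
P(B|+,+) = (9/50)/(1/2) = 9/25

9/25


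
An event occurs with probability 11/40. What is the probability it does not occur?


P(A') = 1 - P(A) = 1 - 11/40 = 29/40

29/40


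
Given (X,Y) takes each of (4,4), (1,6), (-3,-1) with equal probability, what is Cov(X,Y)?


E[X]=2/3, E[Y]=3, E[XY]=25/3
Cov(X,Y) = E[XY] - E[X]E[Y] = 25/3 - 2/3*3 = 19/3

19/3


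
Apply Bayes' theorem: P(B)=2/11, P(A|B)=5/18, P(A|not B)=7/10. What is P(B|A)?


P(A) = P(A|B)P(B) + P(A|B')P(B') = 5/18*2/11 + 7/10*9/11 = 617/990
P(B|A) = P(A|B)P(B)/P(A) = (5/99)/(617/990) = 50/617

50/617


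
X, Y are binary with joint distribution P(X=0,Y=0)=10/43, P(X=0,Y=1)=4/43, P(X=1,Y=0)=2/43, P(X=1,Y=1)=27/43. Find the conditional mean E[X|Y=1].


P(Y=1) = 31/43
E[X|Y=1] = (0*4 + 1*27)/31 = 27/31

27/31


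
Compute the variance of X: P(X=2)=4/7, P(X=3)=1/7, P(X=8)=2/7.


E[X] = 27/7, E[X^2] = 153/7
Var(X) = E[X^2] - (E[X])^2 = 153/7 - (27/7)^2 = 342/49

342/49


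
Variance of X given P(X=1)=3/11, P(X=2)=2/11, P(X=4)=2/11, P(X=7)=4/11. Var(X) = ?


E[X] = 43/11, E[X^2] = 239/11
Var(X) = E[X^2] - (E[X])^2 = 239/11 - (43/11)^2 = 780/121

780/121


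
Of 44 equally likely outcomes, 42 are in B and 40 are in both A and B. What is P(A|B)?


P(A|B) = P(A∩B)/P(B) = (40/44)/(42/44) = 40/42 = 20/21

20/21


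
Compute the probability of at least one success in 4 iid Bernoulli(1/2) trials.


P(at least one) = 1 - P(none)
P(none) = (1 - 1/2)^4 = (1/2)^4 = 1/16
P(at least one) = 1 - 1/16 = 15/16

15/16


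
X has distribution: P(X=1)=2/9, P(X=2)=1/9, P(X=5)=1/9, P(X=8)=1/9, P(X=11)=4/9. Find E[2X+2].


E[2X+2] = sum(g(x)*P(x))
= 4*2/9 + 6*1/9 + 12*1/9 + 18*1/9 + 24*4/9
= 140/9

140/9


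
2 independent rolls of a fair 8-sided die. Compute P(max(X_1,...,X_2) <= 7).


P(max <= 7) = P(all X_i <= 7) = (P(X_1 <= 7))^2
= (7/8)^2 = 49/64

49/64


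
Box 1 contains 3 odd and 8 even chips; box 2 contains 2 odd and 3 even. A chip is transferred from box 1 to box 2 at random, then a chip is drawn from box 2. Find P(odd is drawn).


P(transfer odd) = 3/11; P(transfer even) = 8/11
If odd transferred: Urn II has 3 odd of 6, so P(odd|odd moved) = 1/2
If even transferred: Urn II has 2 odd of 6, so P(odd|even moved) = 1/3
By total probability: P(odd) = 3/11*1/2 + 8/11*1/3 = 25/66

25/66


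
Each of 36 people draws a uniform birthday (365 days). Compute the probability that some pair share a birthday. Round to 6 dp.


P(all different) = prod((365-i)/365 for i=0..35) = 0.167818
P(at least one match) = 1 - 0.167818 = 0.832182

0.832182


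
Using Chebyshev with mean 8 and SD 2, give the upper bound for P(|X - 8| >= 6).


k = 6/2 = 3
Chebyshev: P(|X-mu| >= k*sigma) <= 1/k^2 = 1/3^2 = 1/9

1/9


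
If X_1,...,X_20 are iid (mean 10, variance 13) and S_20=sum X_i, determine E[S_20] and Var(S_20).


E[S_n] = n*mu = 20*10 = 200
Var(S_n) = n*sigma^2 = 20*13 = 260

E[S_20]=200, Var(S_20)=260


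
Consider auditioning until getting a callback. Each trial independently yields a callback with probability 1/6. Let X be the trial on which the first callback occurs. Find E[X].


For geometric (trials until first success), E[X] = 1/p = 1/(1/6) = 6

6


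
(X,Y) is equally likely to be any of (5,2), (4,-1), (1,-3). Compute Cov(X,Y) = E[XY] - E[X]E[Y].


E[X]=10/3, E[Y]=-2/3, E[XY]=1
Cov(X,Y) = E[XY] - E[X]E[Y] = 1 - 10/3*-2/3 = 29/9

29/9


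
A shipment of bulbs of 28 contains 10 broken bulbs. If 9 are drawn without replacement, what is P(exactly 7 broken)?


P(X=7) = C(10,7)*C(18,2) / C(28,9)
= 120*153 / 6906900
= 18360/6906900 = 306/115115

306/115115


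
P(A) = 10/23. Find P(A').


P(A') = 1 - P(A) = 1 - 10/23 = 13/23

13/23


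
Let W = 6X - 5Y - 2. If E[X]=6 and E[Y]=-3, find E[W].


E[6X - 5Y - 2] = 6*E[X] - 5*E[Y] - 2
= (6)*(6) + (-5)*(-3) + (-2)
= 36 + 15 - 2 = 49

49


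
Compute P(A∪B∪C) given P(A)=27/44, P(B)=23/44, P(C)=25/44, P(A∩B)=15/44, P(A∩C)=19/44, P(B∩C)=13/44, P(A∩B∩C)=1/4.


P(A∪B∪C) = P(A)+P(B)+P(C) - P(AB)-P(AC)-P(BC) + P(ABC)
= 27/44+23/44+25/44 - 15/44-19/44-13/44 + 1/4
= 39/44

39/44


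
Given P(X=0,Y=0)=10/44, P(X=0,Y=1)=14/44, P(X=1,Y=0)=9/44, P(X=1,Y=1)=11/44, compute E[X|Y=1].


P(Y=1) = 25/44
E[X|Y=1] = (0*14 + 1*11)/25 = 11/25

11/25


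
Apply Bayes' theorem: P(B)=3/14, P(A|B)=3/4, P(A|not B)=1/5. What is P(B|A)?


P(A) = P(A|B)P(B) + P(A|B')P(B') = 3/4*3/14 + 1/5*11/14 = 89/280
P(B|A) = P(A|B)P(B)/P(A) = (9/56)/(89/280) = 45/89

45/89


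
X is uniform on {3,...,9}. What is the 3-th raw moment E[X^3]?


E[X^3] = (1/7) * sum(x^3 for x=3..9)
= 2016/7 = 288

288


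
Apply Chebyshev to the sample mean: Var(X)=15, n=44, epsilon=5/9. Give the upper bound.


Var(Xbar) = Var(X)/n = 15/44
Chebyshev: P(|Xbar-mu| >= 5/9) <= Var(Xbar)/(5/9)^2 = (15/44)/(25/81) = 243/220
Bound exceeds 1, so trivial bound: 1

1


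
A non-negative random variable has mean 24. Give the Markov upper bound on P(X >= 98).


Markov: P(X >= a) <= E[X]/a
P(X >= 98) <= 24/98 = 12/49

12/49


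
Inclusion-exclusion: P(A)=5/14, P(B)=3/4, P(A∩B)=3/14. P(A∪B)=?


P(A∪B) = P(A) + P(B) - P(A∩B)
= 5/14 + 3/4 - 3/14 = 25/28

25/28


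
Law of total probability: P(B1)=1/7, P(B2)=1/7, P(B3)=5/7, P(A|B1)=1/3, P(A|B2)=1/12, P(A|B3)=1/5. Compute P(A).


P(A) = P(A|B1)P(B1) + P(A|B2)P(B2) + P(A|B3)P(B3)
= 1/3*1/7 + 1/12*1/7 + 1/5*5/7
= 1/21 + 1/84 + 1/7 = 17/84

17/84


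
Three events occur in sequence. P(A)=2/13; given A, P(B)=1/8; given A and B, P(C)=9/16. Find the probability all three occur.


P(A∩B∩C) = P(A) * P(B|A) * P(C|A∩B)
= 2/13 * 1/8 * 9/16
= 1/52 * 9/16 = 9/832

9/832


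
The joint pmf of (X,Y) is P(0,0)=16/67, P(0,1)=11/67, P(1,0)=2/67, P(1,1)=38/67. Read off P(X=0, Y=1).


Read from table: P(X=0, Y=1) = 11/67

11/67


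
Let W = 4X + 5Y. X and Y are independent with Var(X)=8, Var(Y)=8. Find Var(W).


Independence => Cov(X,Y)=0
Var(4X + 5Y) = 4^2*Var(X) + 5^2*Var(Y)
= 16*8 + 25*8 = 328

328


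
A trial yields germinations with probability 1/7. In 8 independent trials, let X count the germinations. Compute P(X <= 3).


P(X<=3) = P(X=0) + P(X=1) + P(X=2) + P(X=3)
= 1679616/5764801 + 2239488/5764801 + 186624/823543 + 62208/823543
= 808704/823543

808704/823543


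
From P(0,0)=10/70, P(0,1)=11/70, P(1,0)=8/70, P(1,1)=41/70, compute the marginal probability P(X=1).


P(X=1) = P(1,0)+P(1,1) = 8/70 + 41/70 = 49/70 = 7/10

7/10


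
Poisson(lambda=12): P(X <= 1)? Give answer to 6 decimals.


P(X<=1) = e^(-12)*12^0/0! + e^(-12)*12^1/1!
≈ 0.0000061442 + 0.0000737305
= 0.0000798747
≈ 0.000080

0.000080


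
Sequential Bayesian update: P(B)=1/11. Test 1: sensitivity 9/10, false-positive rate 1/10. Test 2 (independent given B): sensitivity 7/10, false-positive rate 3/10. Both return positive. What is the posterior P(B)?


After test 1: P(+) = 9/10*1/11 + 1/10*10/11 = 19/110
P(B|+) = (9/110)/(19/110) = 9/19
After test 2 (use post1 as new prior): P(+) = 7/10*9/19 + 3/10*10/19 = 93/190
P(B|+,+) = (63/190)/(93/190) = 21/31

21/31


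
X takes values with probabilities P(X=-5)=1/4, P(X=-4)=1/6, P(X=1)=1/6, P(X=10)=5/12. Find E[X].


E[X] = sum(x * P(x))
= -5*1/4 - 4*1/6 + 1*1/6 + 10*5/12
= 29/12

29/12


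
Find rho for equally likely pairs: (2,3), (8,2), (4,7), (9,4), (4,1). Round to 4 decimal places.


Cov(X,Y) = -0.3600, Var(X) = 7.0400, Var(Y) = 4.2400
rho = Cov/(sqrt(VarX)*sqrt(VarY)) = -0.0659

-0.0659


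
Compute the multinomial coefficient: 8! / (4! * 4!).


8! = 40320
Denominator: 4!=24 * 4!=24
Coefficient = 40320 / 576 = 70

70


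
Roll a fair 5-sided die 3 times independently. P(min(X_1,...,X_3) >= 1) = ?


P(min >= 1) = P(all X_i >= 1) = (P(X_1 >= 1))^3
= (5/5)^3 = 1^3 = 1

1


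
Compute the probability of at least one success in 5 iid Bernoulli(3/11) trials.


P(at least one) = 1 - P(none)
P(none) = (1 - 3/11)^5 = (8/11)^5 = 32768/161051
P(at least one) = 1 - 32768/161051 = 128283/161051

128283/161051


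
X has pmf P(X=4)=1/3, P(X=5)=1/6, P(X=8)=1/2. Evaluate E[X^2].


E[X^2] = sum(x^2 * P(x))
= 16*1/3 + 25*1/6 + 64*1/2
= 83/2

83/2


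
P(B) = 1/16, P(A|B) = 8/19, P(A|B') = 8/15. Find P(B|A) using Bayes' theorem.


P(A) = P(A|B)P(B) + P(A|B')P(B') = 8/19*1/16 + 8/15*15/16 = 10/19
P(B|A) = P(A|B)P(B)/P(A) = (1/38)/(10/19) = 1/20

1/20


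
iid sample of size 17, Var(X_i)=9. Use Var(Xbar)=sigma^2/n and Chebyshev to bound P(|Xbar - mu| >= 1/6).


Var(Xbar) = Var(X)/n = 9/17
Chebyshev: P(|Xbar-mu| >= 1/6) <= Var(Xbar)/(1/6)^2 = (9/17)/(1/36) = 324/17
Bound exceeds 1, so trivial bound: 1

1


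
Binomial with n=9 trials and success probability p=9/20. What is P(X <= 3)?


P(X<=3) = P(X=0) + P(X=1) + P(X=2) + P(X=3)
= 2357947691/512000000000 + 17363069361/512000000000 + 14206147659/128000000000 + 27120827349/128000000000
= 46257229271/128000000000

46257229271/128000000000


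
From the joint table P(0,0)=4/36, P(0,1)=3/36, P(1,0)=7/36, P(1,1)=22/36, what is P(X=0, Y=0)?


Read from table: P(X=0, Y=0) = 4/36 = 1/9

1/9


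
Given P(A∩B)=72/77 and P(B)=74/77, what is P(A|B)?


P(A|B) = P(A∩B)/P(B) = (72/77)/(74/77) = 72/74 = 36/37

36/37


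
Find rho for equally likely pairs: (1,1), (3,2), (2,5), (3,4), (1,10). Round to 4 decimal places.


Cov(X,Y) = -1.0000, Var(X) = 0.8000, Var(Y) = 9.8400
rho = Cov/(sqrt(VarX)*sqrt(VarY)) = -0.3564

-0.3564


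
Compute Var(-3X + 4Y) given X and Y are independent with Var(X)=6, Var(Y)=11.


Independence => Cov(X,Y)=0
Var(-3X + 4Y) = (-3)^2*Var(X) + 4^2*Var(Y)
= 9*6 + 16*11 = 230

230


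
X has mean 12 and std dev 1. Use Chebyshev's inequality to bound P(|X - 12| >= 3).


k = 3/1 = 3
Chebyshev: P(|X-mu| >= k*sigma) <= 1/k^2 = 1/3^2 = 1/9

1/9


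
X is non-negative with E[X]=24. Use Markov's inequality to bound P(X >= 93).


Markov: P(X >= a) <= E[X]/a
P(X >= 93) <= 24/93 = 8/31

8/31


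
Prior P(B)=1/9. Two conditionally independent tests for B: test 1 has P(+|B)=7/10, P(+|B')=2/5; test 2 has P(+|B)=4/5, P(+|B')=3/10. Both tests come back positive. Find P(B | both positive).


After test 1: P(+) = 7/10*1/9 + 2/5*8/9 = 13/30
P(B|+) = (7/90)/(13/30) = 7/39
After test 2 (use post1 as new prior): P(+) = 4/5*7/39 + 3/10*32/39 = 76/195
P(B|+,+) = (28/195)/(76/195) = 7/19

7/19


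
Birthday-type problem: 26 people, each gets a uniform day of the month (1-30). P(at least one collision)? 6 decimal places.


P(all different) = prod((30-i)/30 for i=0..25) = 0.000000
P(at least one match) = 1 - 0.000000 = 1.000000

1.000000


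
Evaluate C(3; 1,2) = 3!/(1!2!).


3! = 6
Denominator: 1!=1 * 2!=2
Coefficient = 6 / 2 = 3

3


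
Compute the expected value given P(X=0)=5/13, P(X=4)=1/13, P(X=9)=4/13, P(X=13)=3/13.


E[X] = sum(x * P(x))
= 0*5/13 + 4*1/13 + 9*4/13 + 13*3/13
= 79/13

79/13


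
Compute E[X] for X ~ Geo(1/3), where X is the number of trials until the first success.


For geometric (trials until first success), E[X] = 1/p = 1/(1/3) = 3

3


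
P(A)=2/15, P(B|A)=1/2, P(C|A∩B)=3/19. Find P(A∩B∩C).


P(A∩B∩C) = P(A) * P(B|A) * P(C|A∩B)
= 2/15 * 1/2 * 3/19
= 1/15 * 3/19 = 1/95

1/95


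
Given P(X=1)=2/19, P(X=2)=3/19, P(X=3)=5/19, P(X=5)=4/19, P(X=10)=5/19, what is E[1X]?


E[1X] = sum(g(x)*P(x))
= 1*2/19 + 2*3/19 + 3*5/19 + 5*4/19 + 10*5/19
= 93/19

93/19


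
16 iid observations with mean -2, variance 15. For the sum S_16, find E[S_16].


E[S_n] = n*E[X_1] = 16*-2 = -32

-32


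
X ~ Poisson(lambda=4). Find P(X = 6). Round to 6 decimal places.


P(X=6) = e^(-4) * 4^6 / 6!
≈ 0.01831563889 * 4096 / 720
≈ 0.104196

0.104196


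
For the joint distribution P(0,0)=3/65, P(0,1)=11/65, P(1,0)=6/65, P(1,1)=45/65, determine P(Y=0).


P(Y=0) = P(0,0)+P(1,0) = 3/65 + 6/65 = 9/65

9/65


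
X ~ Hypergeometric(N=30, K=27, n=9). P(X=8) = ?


P(X=8) = C(27,8)*C(3,1) / C(30,9)
= 2220075*3 / 14307150
= 6660225/14307150 = 27/58

27/58


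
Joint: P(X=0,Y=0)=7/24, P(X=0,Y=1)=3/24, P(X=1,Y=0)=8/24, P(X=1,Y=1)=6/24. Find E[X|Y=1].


P(Y=1) = 9/24
E[X|Y=1] = (0*3 + 1*6)/9 = 6/9 = 2/3

2/3


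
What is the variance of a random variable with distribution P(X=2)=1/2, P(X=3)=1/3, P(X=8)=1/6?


E[X] = 10/3, E[X^2] = 47/3
Var(X) = E[X^2] - (E[X])^2 = 47/3 - (10/3)^2 = 41/9

41/9


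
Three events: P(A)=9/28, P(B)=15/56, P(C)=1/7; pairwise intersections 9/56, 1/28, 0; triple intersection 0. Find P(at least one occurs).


P(A∪B∪C) = P(A)+P(B)+P(C) - P(AB)-P(AC)-P(BC) + P(ABC)
= 9/28+15/56+1/7 - 9/56-1/28-0 + 0
= 15/28

15/28


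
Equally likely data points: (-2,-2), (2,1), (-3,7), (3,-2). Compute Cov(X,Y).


E[X]=0, E[Y]=1, E[XY]=-21/4
Cov(X,Y) = E[XY] - E[X]E[Y] = -21/4 - 0*1 = -21/4

-21/4


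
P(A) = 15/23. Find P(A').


P(A') = 1 - P(A) = 1 - 15/23 = 8/23

8/23


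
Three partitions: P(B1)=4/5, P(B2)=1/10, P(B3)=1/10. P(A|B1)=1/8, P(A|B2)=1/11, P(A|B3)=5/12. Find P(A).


P(A) = P(A|B1)P(B1) + P(A|B2)P(B2) + P(A|B3)P(B3)
= 1/8*4/5 + 1/11*1/10 + 5/12*1/10
= 1/10 + 1/110 + 1/24 = 199/1320

199/1320


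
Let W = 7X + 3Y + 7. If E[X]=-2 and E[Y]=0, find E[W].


E[7X + 3Y + 7] = 7*E[X] + 3*E[Y] + 7
= (7)*(-2) + (3)*(0) + (7)
= -14 + 0 + 7 = -7

-7


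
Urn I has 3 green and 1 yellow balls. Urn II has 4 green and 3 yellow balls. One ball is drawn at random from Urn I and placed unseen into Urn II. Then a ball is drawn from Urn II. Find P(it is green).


P(transfer green) = 3/4; P(transfer yellow) = 1/4
If green transferred: Urn II has 5 green of 8, so P(green|green moved) = 5/8
If yellow transferred: Urn II has 4 green of 8, so P(green|yellow moved) = 1/2
By total probability: P(green) = 3/4*5/8 + 1/4*1/2 = 19/32

19/32


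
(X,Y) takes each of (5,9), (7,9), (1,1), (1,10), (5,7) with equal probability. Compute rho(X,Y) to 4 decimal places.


Cov(X,Y) = 3.4400, Var(X) = 5.7600, Var(Y) = 10.5600
rho = Cov/(sqrt(VarX)*sqrt(VarY)) = 0.4411

0.4411


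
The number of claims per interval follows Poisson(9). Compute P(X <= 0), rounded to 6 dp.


P(X<=0) = e^(-9)*9^0/0!
≈ 0.0001234098
≈ 0.000123

0.000123


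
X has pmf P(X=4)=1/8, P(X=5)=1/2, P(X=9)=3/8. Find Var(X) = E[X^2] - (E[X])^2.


E[X] = 51/8, E[X^2] = 359/8
Var(X) = E[X^2] - (E[X])^2 = 359/8 - (51/8)^2 = 271/64

271/64


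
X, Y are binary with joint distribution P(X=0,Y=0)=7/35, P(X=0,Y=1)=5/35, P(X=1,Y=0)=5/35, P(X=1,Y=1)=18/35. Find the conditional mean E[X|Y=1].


P(Y=1) = 23/35
E[X|Y=1] = (0*5 + 1*18)/23 = 18/23

18/23


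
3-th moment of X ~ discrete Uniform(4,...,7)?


E[X^3] = (1/4) * sum(x^3 for x=4..7)
= 748/4 = 187

187


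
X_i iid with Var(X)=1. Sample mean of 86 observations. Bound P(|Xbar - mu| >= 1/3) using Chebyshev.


Var(Xbar) = Var(X)/n = 1/86
Chebyshev: P(|Xbar-mu| >= 1/3) <= Var(Xbar)/(1/3)^2 = (1/86)/(1/9) = 9/86

9/86


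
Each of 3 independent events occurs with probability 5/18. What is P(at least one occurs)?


P(at least one) = 1 - P(none)
P(none) = (1 - 5/18)^3 = (13/18)^3 = 2197/5832
P(at least one) = 1 - 2197/5832 = 3635/5832

3635/5832


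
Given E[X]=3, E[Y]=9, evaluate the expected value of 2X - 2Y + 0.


E[2X - 2Y + 0] = 2*E[X] - 2*E[Y] + 0
= (2)*(3) + (-2)*(9) + (0)
= 6 - 18 + 0 = -12

-12


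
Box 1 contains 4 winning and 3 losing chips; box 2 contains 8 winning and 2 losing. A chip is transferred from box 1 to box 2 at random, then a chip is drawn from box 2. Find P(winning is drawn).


P(transfer winning) = 4/7; P(transfer losing) = 3/7
If winning transferred: Urn II has 9 winning of 11, so P(winning|winning moved) = 9/11
If losing transferred: Urn II has 8 winning of 11, so P(winning|losing moved) = 8/11
By total probability: P(winning) = 4/7*9/11 + 3/7*8/11 = 60/77

60/77


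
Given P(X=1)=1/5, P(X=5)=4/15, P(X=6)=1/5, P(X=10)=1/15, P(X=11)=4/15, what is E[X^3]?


E[X^3] = sum(g(x)*P(x))
= 1*1/5 + 125*4/15 + 216*1/5 + 1000*1/15 + 1331*4/15
= 1495/3

1495/3


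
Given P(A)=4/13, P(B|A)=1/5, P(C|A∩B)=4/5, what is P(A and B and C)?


P(A∩B∩C) = P(A) * P(B|A) * P(C|A∩B)
= 4/13 * 1/5 * 4/5
= 4/65 * 4/5 = 16/325

16/325


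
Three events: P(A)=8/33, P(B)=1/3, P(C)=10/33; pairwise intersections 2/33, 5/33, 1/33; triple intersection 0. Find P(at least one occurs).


P(A∪B∪C) = P(A)+P(B)+P(C) - P(AB)-P(AC)-P(BC) + P(ABC)
= 8/33+1/3+10/33 - 2/33-5/33-1/33 + 0
= 7/11

7/11


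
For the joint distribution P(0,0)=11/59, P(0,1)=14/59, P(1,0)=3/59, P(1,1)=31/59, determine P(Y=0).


P(Y=0) = P(0,0)+P(1,0) = 11/59 + 3/59 = 14/59

14/59


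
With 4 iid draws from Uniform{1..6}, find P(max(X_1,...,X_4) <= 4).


P(max <= 4) = P(all X_i <= 4) = (P(X_1 <= 4))^4
= (4/6)^4 = (2/3)^4 = 16/81

16/81


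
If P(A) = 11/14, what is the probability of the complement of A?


P(A') = 1 - P(A) = 1 - 11/14 = 3/14

3/14


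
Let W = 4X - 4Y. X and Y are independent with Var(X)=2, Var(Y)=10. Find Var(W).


Independence => Cov(X,Y)=0
Var(4X - 4Y) = 4^2*Var(X) + (-4)^2*Var(Y)
= 16*2 + 16*10 = 192

192


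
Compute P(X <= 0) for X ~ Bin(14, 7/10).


P(X<=0) = P(X=0)
= 4782969/100000000000000
= 4782969/100000000000000

4782969/100000000000000


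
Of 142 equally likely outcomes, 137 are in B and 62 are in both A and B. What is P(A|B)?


P(A|B) = P(A∩B)/P(B) = (62/142)/(137/142) = 62/137

62/137


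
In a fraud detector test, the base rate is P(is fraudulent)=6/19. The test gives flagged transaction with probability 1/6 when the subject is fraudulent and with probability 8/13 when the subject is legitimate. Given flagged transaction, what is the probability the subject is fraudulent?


P(A) = P(A|B)P(B) + P(A|B')P(B') = 1/6*6/19 + 8/13*13/19 = 9/19
P(B|A) = P(A|B)P(B)/P(A) = (1/19)/(9/19) = 1/9

1/9


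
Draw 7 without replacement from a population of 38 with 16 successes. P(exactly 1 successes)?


P(X=1) = C(16,1)*C(22,6) / C(38,7)
= 16*74613 / 12620256
= 1193808/12620256 = 7/74

7/74


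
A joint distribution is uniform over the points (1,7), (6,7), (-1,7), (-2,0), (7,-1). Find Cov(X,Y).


E[X]=11/5, E[Y]=4, E[XY]=7
Cov(X,Y) = E[XY] - E[X]E[Y] = 7 - 11/5*4 = -9/5

-9/5


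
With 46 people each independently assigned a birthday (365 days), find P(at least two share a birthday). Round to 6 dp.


P(all different) = prod((365-i)/365 for i=0..45) = 0.051747
P(at least one match) = 1 - 0.051747 = 0.948253

0.948253


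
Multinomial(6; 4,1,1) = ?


6! = 720
Denominator: 4!=24 * 1!=1 * 1!=1
Coefficient = 720 / 24 = 30

30


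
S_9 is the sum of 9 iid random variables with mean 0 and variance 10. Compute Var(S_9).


By independence, Var(S_n) = n*Var(X_1) = 9*10 = 90

90


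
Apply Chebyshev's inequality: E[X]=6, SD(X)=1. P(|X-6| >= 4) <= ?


k = 4/1 = 4
Chebyshev: P(|X-mu| >= k*sigma) <= 1/k^2 = 1/4^2 = 1/16

1/16


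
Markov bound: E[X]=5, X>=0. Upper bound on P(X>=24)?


Markov: P(X >= a) <= E[X]/a
P(X >= 24) <= 5/24

5/24


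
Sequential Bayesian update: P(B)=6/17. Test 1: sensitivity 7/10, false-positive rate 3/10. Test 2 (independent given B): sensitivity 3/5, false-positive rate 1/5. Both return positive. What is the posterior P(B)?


After test 1: P(+) = 7/10*6/17 + 3/10*11/17 = 15/34
P(B|+) = (21/85)/(15/34) = 14/25
After test 2 (use post1 as new prior): P(+) = 3/5*14/25 + 1/5*11/25 = 53/125
P(B|+,+) = (42/125)/(53/125) = 42/53

42/53


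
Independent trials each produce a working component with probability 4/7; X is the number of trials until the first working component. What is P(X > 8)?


P(X > 8) = P(first 8 trials all fail) = (1-p)^8 = (3/7)^8 = 6561/5764801

6561/5764801


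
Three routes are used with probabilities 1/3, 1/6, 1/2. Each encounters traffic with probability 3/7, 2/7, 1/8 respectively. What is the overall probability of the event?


P(A) = P(A|B1)P(B1) + P(A|B2)P(B2) + P(A|B3)P(B3)
= 3/7*1/3 + 2/7*1/6 + 1/8*1/2
= 1/7 + 1/21 + 1/16 = 85/336

85/336


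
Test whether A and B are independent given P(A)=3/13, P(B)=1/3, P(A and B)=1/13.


P(A)*P(B) = 3/13*1/3 = 1/13
P(A∩B) = 1/13, which equals P(A)P(B), so independent

Yes, A and B are independent


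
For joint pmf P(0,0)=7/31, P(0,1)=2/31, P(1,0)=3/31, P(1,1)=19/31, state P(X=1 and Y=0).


Read from table: P(X=1, Y=0) = 3/31

3/31


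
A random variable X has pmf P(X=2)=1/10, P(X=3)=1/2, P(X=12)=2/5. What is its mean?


E[X] = sum(x * P(x))
= 2*1/10 + 3*1/2 + 12*2/5
= 13/2

13/2


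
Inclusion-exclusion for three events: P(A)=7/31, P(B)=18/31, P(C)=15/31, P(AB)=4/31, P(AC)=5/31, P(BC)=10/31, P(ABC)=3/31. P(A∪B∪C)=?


P(A∪B∪C) = P(A)+P(B)+P(C) - P(AB)-P(AC)-P(BC) + P(ABC)
= 7/31+18/31+15/31 - 4/31-5/31-10/31 + 3/31
= 24/31

24/31


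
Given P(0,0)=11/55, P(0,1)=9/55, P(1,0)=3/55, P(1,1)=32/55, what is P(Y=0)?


P(Y=0) = P(0,0)+P(1,0) = 11/55 + 3/55 = 14/55

14/55


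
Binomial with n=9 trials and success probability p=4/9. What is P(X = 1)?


P(X=1) = C(9,1) * p^1 * (1-p)^8
= 9 * 4/9 * 390625/43046721
= 1562500/43046721

1562500/43046721


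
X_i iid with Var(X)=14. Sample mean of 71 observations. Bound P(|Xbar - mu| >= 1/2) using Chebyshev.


Var(Xbar) = Var(X)/n = 14/71
Chebyshev: P(|Xbar-mu| >= 1/2) <= Var(Xbar)/(1/2)^2 = (14/71)/(1/4) = 56/71

56/71


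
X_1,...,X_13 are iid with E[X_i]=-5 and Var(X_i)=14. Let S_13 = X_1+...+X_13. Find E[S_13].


E[S_n] = n*E[X_1] = 13*-5 = -65

-65


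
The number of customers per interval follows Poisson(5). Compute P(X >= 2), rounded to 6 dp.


P(X>=2) = 1 - P(X<=1) = 1 - (e^(-5)*5^0/0! + e^(-5)*5^1/1!)
≈ 1 - (0.0067379470 + 0.0336897350)
= 1 - 0.0404276820 = 0.9595723180
≈ 0.959572

0.959572


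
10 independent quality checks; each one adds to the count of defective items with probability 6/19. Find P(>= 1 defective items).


P(at least one) = 1 - P(none)
P(none) = (1 - 6/19)^10 = (13/19)^10 = 137858491849/6131066257801
P(at least one) = 1 - 137858491849/6131066257801 = 5993207765952/6131066257801

5993207765952/6131066257801


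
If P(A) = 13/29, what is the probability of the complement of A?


P(A') = 1 - P(A) = 1 - 13/29 = 16/29

16/29


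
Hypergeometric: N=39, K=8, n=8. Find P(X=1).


P(X=1) = C(8,1)*C(31,7) / C(39,8)
= 8*2629575 / 61523748
= 21036600/61523748 = 44950/131461

44950/131461


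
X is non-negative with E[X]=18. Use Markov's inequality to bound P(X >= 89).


Markov: P(X >= a) <= E[X]/a
P(X >= 89) <= 18/89

18/89


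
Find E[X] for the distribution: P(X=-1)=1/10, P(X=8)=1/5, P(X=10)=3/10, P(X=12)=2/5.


E[X] = sum(x * P(x))
= -1*1/10 + 8*1/5 + 10*3/10 + 12*2/5
= 93/10

93/10


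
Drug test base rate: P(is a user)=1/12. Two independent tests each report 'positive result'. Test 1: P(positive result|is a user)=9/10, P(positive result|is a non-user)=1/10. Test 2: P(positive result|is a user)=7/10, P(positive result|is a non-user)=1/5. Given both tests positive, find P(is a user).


After test 1: P(+) = 9/10*1/12 + 1/10*11/12 = 1/6
P(B|+) = (3/40)/(1/6) = 9/20
After test 2 (use post1 as new prior): P(+) = 7/10*9/20 + 1/5*11/20 = 17/40
P(B|+,+) = (63/200)/(17/40) = 63/85

63/85


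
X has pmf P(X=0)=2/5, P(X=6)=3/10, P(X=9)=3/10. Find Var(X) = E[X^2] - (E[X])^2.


E[X] = 9/2, E[X^2] = 351/10
Var(X) = E[X^2] - (E[X])^2 = 351/10 - (9/2)^2 = 297/20

297/20


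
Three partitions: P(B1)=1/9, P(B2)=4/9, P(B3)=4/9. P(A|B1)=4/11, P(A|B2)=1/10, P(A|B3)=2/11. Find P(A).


P(A) = P(A|B1)P(B1) + P(A|B2)P(B2) + P(A|B3)P(B3)
= 4/11*1/9 + 1/10*4/9 + 2/11*4/9
= 4/99 + 2/45 + 8/99 = 82/495

82/495


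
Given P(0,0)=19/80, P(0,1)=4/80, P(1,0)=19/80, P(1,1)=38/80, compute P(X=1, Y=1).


Read from table: P(X=1, Y=1) = 38/80 = 19/40

19/40


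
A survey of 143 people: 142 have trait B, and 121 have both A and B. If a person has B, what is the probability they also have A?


P(A|B) = P(A∩B)/P(B) = (121/143)/(142/143) = 121/142

121/142


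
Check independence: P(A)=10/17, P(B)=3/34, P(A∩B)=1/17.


P(A)*P(B) = 10/17*3/34 = 15/289
P(A∩B) = 1/17 != 15/289, so not independent

No, A and B are not independent


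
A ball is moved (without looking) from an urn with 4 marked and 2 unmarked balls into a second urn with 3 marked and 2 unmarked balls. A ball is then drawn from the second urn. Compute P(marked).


P(transfer marked) = 4/6 = 2/3; P(transfer unmarked) = 1/3
If marked transferred: Urn II has 4 marked of 6, so P(marked|marked moved) = 2/3
If unmarked transferred: Urn II has 3 marked of 6, so P(marked|unmarked moved) = 1/2
By total probability: P(marked) = 2/3*2/3 + 1/3*1/2 = 11/18

11/18


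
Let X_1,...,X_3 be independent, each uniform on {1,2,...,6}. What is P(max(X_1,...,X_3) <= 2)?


P(max <= 2) = P(all X_i <= 2) = (P(X_1 <= 2))^3
= (2/6)^3 = (1/3)^3 = 1/27

1/27


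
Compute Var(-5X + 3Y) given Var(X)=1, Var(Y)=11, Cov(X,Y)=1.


Var(-5X + 3Y) = (-5)^2*Var(X) + 3^2*Var(Y) + 2*(-5)*3*Cov(X,Y)
= 25*1 + 9*11 - 30*1
= 25 + 99 - 30 = 94

94


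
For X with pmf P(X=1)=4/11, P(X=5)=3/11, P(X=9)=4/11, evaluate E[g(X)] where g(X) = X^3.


E[X^3] = sum(g(x)*P(x))
= 1*4/11 + 125*3/11 + 729*4/11
= 3295/11

3295/11


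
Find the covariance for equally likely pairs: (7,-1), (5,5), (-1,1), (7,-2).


E[X]=9/2, E[Y]=3/4, E[XY]=3/4
Cov(X,Y) = E[XY] - E[X]E[Y] = 3/4 - 9/2*3/4 = -21/8

-21/8


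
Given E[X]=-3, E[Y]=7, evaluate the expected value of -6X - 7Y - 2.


E[-6X - 7Y - 2] = -6*E[X] - 7*E[Y] - 2
= (-6)*(-3) + (-7)*(7) + (-2)
= 18 - 49 - 2 = -33

-33


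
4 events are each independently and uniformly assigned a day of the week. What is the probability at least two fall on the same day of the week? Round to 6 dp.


P(all different) = prod((7-i)/7 for i=0..3) = 0.349854
P(at least one match) = 1 - 0.349854 = 0.650146

0.650146


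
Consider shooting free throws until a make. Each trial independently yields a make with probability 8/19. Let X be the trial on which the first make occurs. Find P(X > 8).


P(X > 8) = P(first 8 trials all fail) = (1-p)^8 = (11/19)^8 = 214358881/16983563041

214358881/16983563041


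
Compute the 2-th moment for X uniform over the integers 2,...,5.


E[X^2] = (1/4) * sum(x^2 for x=2..5)
= 54/4 = 27/2

27/2


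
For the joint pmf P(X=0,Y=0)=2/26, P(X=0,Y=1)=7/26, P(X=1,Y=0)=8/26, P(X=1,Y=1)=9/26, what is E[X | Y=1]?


P(Y=1) = 16/26
E[X|Y=1] = (0*7 + 1*9)/16 = 9/16

9/16


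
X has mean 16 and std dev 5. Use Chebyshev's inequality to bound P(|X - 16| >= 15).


k = 15/5 = 3
Chebyshev: P(|X-mu| >= k*sigma) <= 1/k^2 = 1/3^2 = 1/9

1/9


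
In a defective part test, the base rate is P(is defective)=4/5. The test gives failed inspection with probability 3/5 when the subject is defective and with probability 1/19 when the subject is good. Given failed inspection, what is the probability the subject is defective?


P(A) = P(A|B)P(B) + P(A|B')P(B') = 3/5*4/5 + 1/19*1/5 = 233/475
P(B|A) = P(A|B)P(B)/P(A) = (12/25)/(233/475) = 228/233

228/233


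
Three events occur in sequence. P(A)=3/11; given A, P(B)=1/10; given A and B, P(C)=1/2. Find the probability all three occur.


P(A∩B∩C) = P(A) * P(B|A) * P(C|A∩B)
= 3/11 * 1/10 * 1/2
= 3/110 * 1/2 = 3/220

3/220


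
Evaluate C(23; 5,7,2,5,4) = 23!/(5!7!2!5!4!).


23! = 25852016738884976640000
Denominator: 5!=120 * 7!=5040 * 2!=2 * 5!=120 * 4!=24
Coefficient = 25852016738884976640000 / 3483648000 = 7420961227680

7420961227680


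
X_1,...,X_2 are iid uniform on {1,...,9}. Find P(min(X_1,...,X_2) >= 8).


P(min >= 8) = P(all X_i >= 8) = (P(X_1 >= 8))^2
= (2/9)^2 = 4/81

4/81


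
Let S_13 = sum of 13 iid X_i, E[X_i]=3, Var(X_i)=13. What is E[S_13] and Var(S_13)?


E[S_n] = n*mu = 13*3 = 39
Var(S_n) = n*sigma^2 = 13*13 = 169

E[S_13]=39, Var(S_13)=169


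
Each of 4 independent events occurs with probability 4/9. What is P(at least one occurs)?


P(at least one) = 1 - P(none)
P(none) = (1 - 4/9)^4 = (5/9)^4 = 625/6561
P(at least one) = 1 - 625/6561 = 5936/6561

5936/6561


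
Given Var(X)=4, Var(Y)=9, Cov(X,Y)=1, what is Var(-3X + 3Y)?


Var(-3X + 3Y) = (-3)^2*Var(X) + 3^2*Var(Y) + 2*(-3)*3*Cov(X,Y)
= 9*4 + 9*9 - 18*1
= 36 + 81 - 18 = 99

99


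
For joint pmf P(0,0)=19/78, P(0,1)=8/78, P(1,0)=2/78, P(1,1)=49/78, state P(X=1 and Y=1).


Read from table: P(X=1, Y=1) = 49/78

49/78


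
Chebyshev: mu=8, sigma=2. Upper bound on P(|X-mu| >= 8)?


k = 8/2 = 4
Chebyshev: P(|X-mu| >= k*sigma) <= 1/k^2 = 1/4^2 = 1/16

1/16


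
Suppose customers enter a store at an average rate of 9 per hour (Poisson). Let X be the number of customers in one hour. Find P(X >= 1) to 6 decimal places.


P(X>=1) = 1 - P(X<=0) = 1 - (e^(-9)*9^0/0!)
≈ 1 - 0.0001234098 = 0.9998765902
≈ 0.999877

0.999877


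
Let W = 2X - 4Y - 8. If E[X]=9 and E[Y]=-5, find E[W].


E[2X - 4Y - 8] = 2*E[X] - 4*E[Y] - 8
= (2)*(9) + (-4)*(-5) + (-8)
= 18 + 20 - 8 = 30

30


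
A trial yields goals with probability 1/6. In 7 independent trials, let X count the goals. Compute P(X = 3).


P(X=3) = C(7,3) * p^3 * (1-p)^4
= 35 * 1/216 * 625/1296
= 21875/279936

21875/279936


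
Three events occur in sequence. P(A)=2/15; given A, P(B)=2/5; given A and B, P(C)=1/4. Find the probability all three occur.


P(A∩B∩C) = P(A) * P(B|A) * P(C|A∩B)
= 2/15 * 2/5 * 1/4
= 4/75 * 1/4 = 1/75

1/75


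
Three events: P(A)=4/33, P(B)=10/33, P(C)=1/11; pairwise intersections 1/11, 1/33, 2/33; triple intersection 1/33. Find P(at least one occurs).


P(A∪B∪C) = P(A)+P(B)+P(C) - P(AB)-P(AC)-P(BC) + P(ABC)
= 4/33+10/33+1/11 - 1/11-1/33-2/33 + 1/33
= 4/11

4/11


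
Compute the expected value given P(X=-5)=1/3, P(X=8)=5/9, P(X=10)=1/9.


E[X] = sum(x * P(x))
= -5*1/3 + 8*5/9 + 10*1/9
= 35/9

35/9


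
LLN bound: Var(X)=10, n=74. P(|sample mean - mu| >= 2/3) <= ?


Var(Xbar) = Var(X)/n = 10/74
Chebyshev: P(|Xbar-mu| >= 2/3) <= Var(Xbar)/(2/3)^2 = (5/37)/(4/9) = 45/148

45/148


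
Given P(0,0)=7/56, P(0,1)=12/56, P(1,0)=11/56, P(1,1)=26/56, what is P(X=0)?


P(X=0) = P(0,0)+P(0,1) = 7/56 + 12/56 = 19/56

19/56


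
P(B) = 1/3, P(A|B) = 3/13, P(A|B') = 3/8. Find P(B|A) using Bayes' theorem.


P(A) = P(A|B)P(B) + P(A|B')P(B') = 3/13*1/3 + 3/8*2/3 = 17/52
P(B|A) = P(A|B)P(B)/P(A) = (1/13)/(17/52) = 4/17

4/17


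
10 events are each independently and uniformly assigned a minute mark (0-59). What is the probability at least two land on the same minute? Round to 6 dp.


P(all different) = prod((60-i)/60 for i=0..9) = 0.452468
P(at least one match) = 1 - 0.452468 = 0.547532

0.547532


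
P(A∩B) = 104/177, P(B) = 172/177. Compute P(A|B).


P(A|B) = P(A∩B)/P(B) = (104/177)/(172/177) = 104/172 = 26/43

26/43


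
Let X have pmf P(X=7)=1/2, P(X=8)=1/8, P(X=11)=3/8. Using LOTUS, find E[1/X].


E[1/X] = sum(g(x)*P(x))
= 1/7*1/2 + 1/8*1/8 + 1/11*3/8
= 597/4928

597/4928


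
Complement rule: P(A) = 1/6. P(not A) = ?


P(A') = 1 - P(A) = 1 - 1/6 = 5/6

5/6


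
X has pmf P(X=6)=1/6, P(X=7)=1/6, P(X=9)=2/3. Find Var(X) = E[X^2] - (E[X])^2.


E[X] = 49/6, E[X^2] = 409/6
Var(X) = E[X^2] - (E[X])^2 = 409/6 - (49/6)^2 = 53/36

53/36


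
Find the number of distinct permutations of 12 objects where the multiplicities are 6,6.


12! = 479001600
Denominator: 6!=720 * 6!=720
Coefficient = 479001600 / 518400 = 924

924


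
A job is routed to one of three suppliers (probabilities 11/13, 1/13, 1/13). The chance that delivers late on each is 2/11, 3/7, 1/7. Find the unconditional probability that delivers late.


P(A) = P(A|B1)P(B1) + P(A|B2)P(B2) + P(A|B3)P(B3)
= 2/11*11/13 + 3/7*1/13 + 1/7*1/13
= 2/13 + 3/91 + 1/91 = 18/91

18/91


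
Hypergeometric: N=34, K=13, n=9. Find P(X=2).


P(X=2) = C(13,2)*C(21,7) / C(34,9)
= 78*116280 / 52451256
= 9069840/52451256 = 1710/9889

1710/9889


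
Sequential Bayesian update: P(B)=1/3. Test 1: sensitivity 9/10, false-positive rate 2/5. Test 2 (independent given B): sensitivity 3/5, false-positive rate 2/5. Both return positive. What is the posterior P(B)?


After test 1: P(+) = 9/10*1/3 + 2/5*2/3 = 17/30
P(B|+) = (3/10)/(17/30) = 9/17
After test 2 (use post1 as new prior): P(+) = 3/5*9/17 + 2/5*8/17 = 43/85
P(B|+,+) = (27/85)/(43/85) = 27/43

27/43


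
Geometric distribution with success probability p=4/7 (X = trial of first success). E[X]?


For geometric (trials until first success), E[X] = 1/p = 1/(4/7) = 7/4

7/4
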